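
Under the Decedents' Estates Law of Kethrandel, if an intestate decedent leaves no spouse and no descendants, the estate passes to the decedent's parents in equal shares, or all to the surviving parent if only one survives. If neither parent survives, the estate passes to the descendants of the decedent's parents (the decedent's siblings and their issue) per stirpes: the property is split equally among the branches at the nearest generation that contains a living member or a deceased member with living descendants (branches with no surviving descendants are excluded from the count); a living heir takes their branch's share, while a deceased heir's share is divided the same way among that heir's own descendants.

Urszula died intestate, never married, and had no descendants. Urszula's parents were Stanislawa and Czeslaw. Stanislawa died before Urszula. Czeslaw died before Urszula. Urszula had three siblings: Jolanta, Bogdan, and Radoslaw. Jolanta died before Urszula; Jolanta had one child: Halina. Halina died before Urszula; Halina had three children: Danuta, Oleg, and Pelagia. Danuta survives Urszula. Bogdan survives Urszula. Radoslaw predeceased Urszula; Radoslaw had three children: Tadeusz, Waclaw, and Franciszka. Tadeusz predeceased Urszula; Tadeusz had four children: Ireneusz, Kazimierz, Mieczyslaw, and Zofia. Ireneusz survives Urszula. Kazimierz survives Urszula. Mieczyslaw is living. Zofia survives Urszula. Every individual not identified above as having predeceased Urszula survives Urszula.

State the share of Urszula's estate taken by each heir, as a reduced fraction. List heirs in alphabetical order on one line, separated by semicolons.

Neither parent survives and there are no descendants, so the estate passes to Urszula's siblings and their issue per stirpes.
The estate is divided into 3 equal shares of 1/3 among Jolanta, Bogdan, Radoslaw.
Jolanta predeceased; the 1/3 allotted to Jolanta's branch passes to Jolanta's issue by representation.
Halina's line is the sole branch at this level, so the full 1/3 passes to Halina's issue by representation.
The 1/3 is divided into 3 equal shares of 1/9 among Danuta, Oleg, Pelagia.
Danuta is living and takes 1/9.
Oleg is living and takes 1/9.
Pelagia is living and takes 1/9.
Bogdan is living and takes 1/3.
Radoslaw predeceased; the 1/3 allotted to Radoslaw's branch passes to Radoslaw's issue by representation.
The 1/3 is divided into 3 equal shares of 1/9 among Tadeusz, Waclaw, Franciszka.
Tadeusz predeceased; the 1/9 allotted to Tadeusz's branch passes to Tadeusz's issue by representation.
The 1/9 is divided into 4 equal shares of 1/36 among Ireneusz, Kazimierz, Mieczyslaw, Zofia.
Ireneusz is living and takes 1/36.
Kazimierz is living and takes 1/36.
Mieczyslaw is living and takes 1/36.
Zofia is living and takes 1/36.
Waclaw is living and takes 1/9.
Franciszka is living and takes 1/9.

Bogdan 1/3; Danuta 1/9; Franciszka 1/9; Ireneusz 1/36; Kazimierz 1/36; Mieczyslaw 1/36; Oleg 1/9; Pelagia 1/9; Waclaw 1/9; Zofia 1/36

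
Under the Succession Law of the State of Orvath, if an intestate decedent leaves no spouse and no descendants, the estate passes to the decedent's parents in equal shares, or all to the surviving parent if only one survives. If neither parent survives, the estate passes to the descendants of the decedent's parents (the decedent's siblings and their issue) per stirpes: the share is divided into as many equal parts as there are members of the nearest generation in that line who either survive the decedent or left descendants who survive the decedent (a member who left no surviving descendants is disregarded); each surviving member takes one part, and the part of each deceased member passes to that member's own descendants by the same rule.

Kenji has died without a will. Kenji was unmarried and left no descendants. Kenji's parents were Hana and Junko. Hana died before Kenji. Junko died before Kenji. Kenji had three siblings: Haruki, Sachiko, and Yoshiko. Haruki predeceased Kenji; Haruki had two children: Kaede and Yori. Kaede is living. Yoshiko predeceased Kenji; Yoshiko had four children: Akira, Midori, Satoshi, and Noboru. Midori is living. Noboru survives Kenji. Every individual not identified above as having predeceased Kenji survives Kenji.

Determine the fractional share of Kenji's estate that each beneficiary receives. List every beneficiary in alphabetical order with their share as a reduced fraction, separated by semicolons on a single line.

Akira 1/12; Kaede 1/6; Midori 1/12; Noboru 1/12; Sachiko 1/3; Satoshi 1/12; Yori 1/6

Neither parent survives and there are no descendants, so the estate passes to Kenji's siblings and their issue per stirpes.
The estate is divided into 3 equal shares of 1/3 among Haruki, Sachiko, Yoshiko.
Haruki predeceased; the 1/3 allotted to Haruki's branch passes to Haruki's issue by representation.
The 1/3 is divided into 2 equal shares of 1/6 among Kaede, Yori.
Kaede is living and takes 1/6.
Yori is living and takes 1/6.
Sachiko is living and takes 1/3.
Yoshiko predeceased; the 1/3 allotted to Yoshiko's branch passes to Yoshiko's issue by representation.
The 1/3 is divided into 4 equal shares of 1/12 among Akira, Midori, Satoshi, Noboru.
Akira is living and takes 1/12.
Midori is living and takes 1/12.
Satoshi is living and takes 1/12.
Noboru is living and takes 1/12.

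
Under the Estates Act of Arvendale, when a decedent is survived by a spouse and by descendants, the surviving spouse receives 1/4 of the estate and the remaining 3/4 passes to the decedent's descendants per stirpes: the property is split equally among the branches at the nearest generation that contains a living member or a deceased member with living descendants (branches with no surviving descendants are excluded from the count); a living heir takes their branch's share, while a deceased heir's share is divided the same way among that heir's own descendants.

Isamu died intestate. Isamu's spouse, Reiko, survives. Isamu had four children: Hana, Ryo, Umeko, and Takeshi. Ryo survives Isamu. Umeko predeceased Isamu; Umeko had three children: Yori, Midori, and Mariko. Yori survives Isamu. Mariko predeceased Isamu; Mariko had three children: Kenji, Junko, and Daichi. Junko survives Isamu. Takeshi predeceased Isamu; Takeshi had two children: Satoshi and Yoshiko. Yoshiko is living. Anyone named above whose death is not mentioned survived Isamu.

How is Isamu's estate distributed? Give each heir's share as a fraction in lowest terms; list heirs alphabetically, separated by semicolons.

Daichi 1/48; Hana 3/16; Junko 1/48; Kenji 1/48; Midori 1/16; Reiko 1/4; Ryo 3/16; Satoshi 3/32; Yori 1/16; Yoshiko 3/32

Reiko, as surviving spouse, takes 1/4.
The remaining 3/4 passes to Isamu's descendants per stirpes.
The 3/4 is divided into 4 equal shares of 3/16 among Hana, Ryo, Umeko, Takeshi.
Hana is living and takes 3/16.
Ryo is living and takes 3/16.
Umeko predeceased; the 3/16 allotted to Umeko's branch passes to Umeko's issue by representation.
The 3/16 is divided into 3 equal shares of 1/16 among Yori, Midori, Mariko.
Yori is living and takes 1/16.
Midori is living and takes 1/16.
Mariko predeceased; the 1/16 allotted to Mariko's branch passes to Mariko's issue by representation.
The 1/16 is divided into 3 equal shares of 1/48 among Kenji, Junko, Daichi.
Kenji is living and takes 1/48.
Junko is living and takes 1/48.
Daichi is living and takes 1/48.
Takeshi predeceased; the 3/16 allotted to Takeshi's branch passes to Takeshi's issue by representation.
The 3/16 is divided into 2 equal shares of 3/32 among Satoshi, Yoshiko.
Satoshi is living and takes 3/32.
Yoshiko is living and takes 3/32.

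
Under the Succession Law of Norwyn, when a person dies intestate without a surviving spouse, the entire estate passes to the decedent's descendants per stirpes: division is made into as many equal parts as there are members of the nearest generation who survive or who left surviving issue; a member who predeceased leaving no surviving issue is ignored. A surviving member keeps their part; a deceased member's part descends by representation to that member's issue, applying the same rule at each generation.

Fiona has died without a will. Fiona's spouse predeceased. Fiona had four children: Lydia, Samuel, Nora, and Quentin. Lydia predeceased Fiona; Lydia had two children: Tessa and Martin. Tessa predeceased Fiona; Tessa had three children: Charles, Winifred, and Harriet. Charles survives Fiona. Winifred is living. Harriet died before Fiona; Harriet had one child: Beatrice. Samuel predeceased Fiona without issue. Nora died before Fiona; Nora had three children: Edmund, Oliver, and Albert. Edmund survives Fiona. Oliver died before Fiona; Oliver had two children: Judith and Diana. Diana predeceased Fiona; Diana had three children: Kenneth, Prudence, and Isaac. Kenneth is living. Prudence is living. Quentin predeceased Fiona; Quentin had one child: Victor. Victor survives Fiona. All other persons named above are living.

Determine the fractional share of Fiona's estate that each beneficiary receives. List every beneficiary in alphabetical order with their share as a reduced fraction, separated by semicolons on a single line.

There is no surviving spouse, so the entire estate passes to Fiona's descendants per stirpes.
Samuel left no surviving issue, so that branch lapses and is disregarded.
The estate is divided into 3 equal shares of 1/3 among Lydia, Nora, Quentin.
Lydia predeceased; the 1/3 allotted to Lydia's branch passes to Lydia's issue by representation.
The 1/3 is divided into 2 equal shares of 1/6 among Tessa, Martin.
Tessa predeceased; the 1/6 allotted to Tessa's branch passes to Tessa's issue by representation.
The 1/6 is divided into 3 equal shares of 1/18 among Charles, Winifred, Harriet.
Charles is living and takes 1/18.
Winifred is living and takes 1/18.
Harriet predeceased; the 1/18 allotted to Harriet's branch passes to Harriet's issue by representation.
Beatrice is the sole taker at this level and receives the full 1/18.
Martin is living and takes 1/6.
Nora predeceased; the 1/3 allotted to Nora's branch passes to Nora's issue by representation.
The 1/3 is divided into 3 equal shares of 1/9 among Edmund, Oliver, Albert.
Edmund is living and takes 1/9.
Oliver predeceased; the 1/9 allotted to Oliver's branch passes to Oliver's issue by representation.
The 1/9 is divided into 2 equal shares of 1/18 among Judith, Diana.
Judith is living and takes 1/18.
Diana predeceased; the 1/18 allotted to Diana's branch passes to Diana's issue by representation.
The 1/18 is divided into 3 equal shares of 1/54 among Kenneth, Prudence, Isaac.
Kenneth is living and takes 1/54.
Prudence is living and takes 1/54.
Isaac is living and takes 1/54.
Albert is living and takes 1/9.
Quentin predeceased; the 1/3 allotted to Quentin's branch passes to Quentin's issue by representation.
Victor is the sole taker at this level and receives the full 1/3.

Albert 1/9; Beatrice 1/18; Charles 1/18; Edmund 1/9; Isaac 1/54; Judith 1/18; Kenneth 1/54; Martin 1/6; Prudence 1/54; Victor 1/3; Winifred 1/18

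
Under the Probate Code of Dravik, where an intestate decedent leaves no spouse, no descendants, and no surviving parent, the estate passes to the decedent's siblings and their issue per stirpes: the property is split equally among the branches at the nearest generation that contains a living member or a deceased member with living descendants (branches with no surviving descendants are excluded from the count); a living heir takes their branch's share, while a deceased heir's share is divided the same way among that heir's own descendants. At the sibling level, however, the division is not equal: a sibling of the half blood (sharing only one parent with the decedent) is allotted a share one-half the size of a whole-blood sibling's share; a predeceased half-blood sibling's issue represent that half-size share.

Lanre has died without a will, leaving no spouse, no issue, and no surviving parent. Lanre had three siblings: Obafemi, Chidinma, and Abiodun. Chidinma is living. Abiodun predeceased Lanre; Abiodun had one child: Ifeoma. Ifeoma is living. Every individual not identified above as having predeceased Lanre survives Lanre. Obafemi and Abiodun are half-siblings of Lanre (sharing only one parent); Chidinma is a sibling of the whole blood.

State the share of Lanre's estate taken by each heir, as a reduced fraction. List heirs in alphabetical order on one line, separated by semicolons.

No spouse, descendants, or parent survives, so the estate passes to Lanre's siblings per stirpes.
Half-blood siblings count for one-half the weight of whole-blood siblings at the initial division.
Dividing 1 in proportion to weights (total weight 2): Obafemi (weight 1/2) → 1/4; Chidinma (weight 1) → 1/2; Abiodun (weight 1/2) → 1/4.
Obafemi is living and takes 1/4.
Chidinma is living and takes 1/2.
Abiodun predeceased; the 1/4 allotted to Abiodun's branch passes to Abiodun's issue by representation.
Ifeoma is the sole taker at this level and receives the full 1/4.

Chidinma 1/2; Ifeoma 1/4; Obafemi 1/4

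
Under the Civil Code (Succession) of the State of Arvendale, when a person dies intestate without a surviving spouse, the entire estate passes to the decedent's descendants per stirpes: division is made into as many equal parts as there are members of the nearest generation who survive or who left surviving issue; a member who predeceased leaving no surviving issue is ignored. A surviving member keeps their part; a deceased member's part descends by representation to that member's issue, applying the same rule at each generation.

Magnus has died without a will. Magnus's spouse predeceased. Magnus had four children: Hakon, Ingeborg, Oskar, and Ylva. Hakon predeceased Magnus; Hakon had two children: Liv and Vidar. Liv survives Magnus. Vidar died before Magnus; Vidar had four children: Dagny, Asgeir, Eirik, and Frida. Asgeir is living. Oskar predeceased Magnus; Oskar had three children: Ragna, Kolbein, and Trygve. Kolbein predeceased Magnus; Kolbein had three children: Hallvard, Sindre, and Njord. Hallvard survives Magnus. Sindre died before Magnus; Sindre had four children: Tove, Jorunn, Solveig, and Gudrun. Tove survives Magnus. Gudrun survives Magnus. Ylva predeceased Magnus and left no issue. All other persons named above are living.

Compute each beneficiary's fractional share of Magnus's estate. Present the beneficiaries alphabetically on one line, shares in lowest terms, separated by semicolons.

There is no surviving spouse, so the entire estate passes to Magnus's descendants per stirpes.
Ylva left no surviving issue, so that branch lapses and is disregarded.
The estate is divided into 3 equal shares of 1/3 among Hakon, Ingeborg, Oskar.
Hakon predeceased; the 1/3 allotted to Hakon's branch passes to Hakon's issue by representation.
The 1/3 is divided into 2 equal shares of 1/6 among Liv, Vidar.
Liv is living and takes 1/6.
Vidar predeceased; the 1/6 allotted to Vidar's branch passes to Vidar's issue by representation.
The 1/6 is divided into 4 equal shares of 1/24 among Dagny, Asgeir, Eirik, Frida.
Dagny is living and takes 1/24.
Asgeir is living and takes 1/24.
Eirik is living and takes 1/24.
Frida is living and takes 1/24.
Ingeborg is living and takes 1/3.
Oskar predeceased; the 1/3 allotted to Oskar's branch passes to Oskar's issue by representation.
The 1/3 is divided into 3 equal shares of 1/9 among Ragna, Kolbein, Trygve.
Ragna is living and takes 1/9.
Kolbein predeceased; the 1/9 allotted to Kolbein's branch passes to Kolbein's issue by representation.
The 1/9 is divided into 3 equal shares of 1/27 among Hallvard, Sindre, Njord.
Hallvard is living and takes 1/27.
Sindre predeceased; the 1/27 allotted to Sindre's branch passes to Sindre's issue by representation.
The 1/27 is divided into 4 equal shares of 1/108 among Tove, Jorunn, Solveig, Gudrun.
Tove is living and takes 1/108.
Jorunn is living and takes 1/108.
Solveig is living and takes 1/108.
Gudrun is living and takes 1/108.
Njord is living and takes 1/27.
Trygve is living and takes 1/9.

Asgeir 1/24; Dagny 1/24; Eirik 1/24; Frida 1/24; Gudrun 1/108; Hallvard 1/27; Ingeborg 1/3; Jorunn 1/108; Liv 1/6; Njord 1/27; Ragna 1/9; Solveig 1/108; Tove 1/108; Trygve 1/9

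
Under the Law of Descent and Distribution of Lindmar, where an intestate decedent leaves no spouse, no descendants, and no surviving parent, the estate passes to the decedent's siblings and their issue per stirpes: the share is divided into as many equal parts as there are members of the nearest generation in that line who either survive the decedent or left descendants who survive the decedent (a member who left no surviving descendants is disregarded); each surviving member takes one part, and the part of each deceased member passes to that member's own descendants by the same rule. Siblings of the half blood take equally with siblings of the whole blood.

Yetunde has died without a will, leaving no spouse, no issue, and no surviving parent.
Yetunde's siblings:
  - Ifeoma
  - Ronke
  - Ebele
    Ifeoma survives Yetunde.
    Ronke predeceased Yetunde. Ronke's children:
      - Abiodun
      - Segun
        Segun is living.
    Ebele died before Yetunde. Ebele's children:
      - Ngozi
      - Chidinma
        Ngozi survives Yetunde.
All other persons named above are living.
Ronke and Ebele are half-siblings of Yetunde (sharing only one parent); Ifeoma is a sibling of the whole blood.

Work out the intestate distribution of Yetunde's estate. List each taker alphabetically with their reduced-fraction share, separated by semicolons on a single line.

No spouse, descendants, or parent survives, so the estate passes to Yetunde's siblings per stirpes.
Half-blood and whole-blood siblings take equally under the stated rule.
The estate is divided into 3 equal shares of 1/3 among Ifeoma, Ronke, Ebele.
Ifeoma is living and takes 1/3.
Ronke predeceased; the 1/3 allotted to Ronke's branch passes to Ronke's issue by representation.
The 1/3 is divided into 2 equal shares of 1/6 among Abiodun, Segun.
Abiodun is living and takes 1/6.
Segun is living and takes 1/6.
Ebele predeceased; the 1/3 allotted to Ebele's branch passes to Ebele's issue by representation.
The 1/3 is divided into 2 equal shares of 1/6 among Ngozi, Chidinma.
Ngozi is living and takes 1/6.
Chidinma is living and takes 1/6.

Abiodun 1/6; Chidinma 1/6; Ifeoma 1/3; Ngozi 1/6; Segun 1/6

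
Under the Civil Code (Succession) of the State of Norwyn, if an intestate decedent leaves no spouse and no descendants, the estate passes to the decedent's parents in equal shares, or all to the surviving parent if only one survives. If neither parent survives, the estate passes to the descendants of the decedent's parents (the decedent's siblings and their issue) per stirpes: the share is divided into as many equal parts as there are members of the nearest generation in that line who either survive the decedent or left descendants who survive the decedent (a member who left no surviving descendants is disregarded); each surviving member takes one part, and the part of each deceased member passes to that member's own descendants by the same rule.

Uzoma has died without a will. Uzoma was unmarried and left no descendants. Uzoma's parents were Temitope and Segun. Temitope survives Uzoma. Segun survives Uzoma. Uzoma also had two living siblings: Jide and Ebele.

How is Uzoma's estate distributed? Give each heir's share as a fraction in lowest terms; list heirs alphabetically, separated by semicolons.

Both parents survive, so Temitope and Segun each take 1/2. The siblings take nothing because a surviving parent has priority.

Segun 1/2; Temitope 1/2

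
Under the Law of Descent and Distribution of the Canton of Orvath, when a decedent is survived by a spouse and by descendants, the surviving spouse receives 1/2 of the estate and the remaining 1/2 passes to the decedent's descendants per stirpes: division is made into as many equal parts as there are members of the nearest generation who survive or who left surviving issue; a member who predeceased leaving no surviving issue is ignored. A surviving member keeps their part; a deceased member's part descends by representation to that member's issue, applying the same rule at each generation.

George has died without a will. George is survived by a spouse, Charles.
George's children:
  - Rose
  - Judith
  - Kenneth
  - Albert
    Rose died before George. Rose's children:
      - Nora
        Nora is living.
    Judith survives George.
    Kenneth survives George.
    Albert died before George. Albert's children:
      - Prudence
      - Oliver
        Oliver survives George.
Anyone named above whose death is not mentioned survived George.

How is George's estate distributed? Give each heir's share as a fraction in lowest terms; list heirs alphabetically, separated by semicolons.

Charles 1/2; Judith 1/8; Kenneth 1/8; Nora 1/8; Oliver 1/16; Prudence 1/16

Charles, as surviving spouse, takes 1/2.
The remaining 1/2 passes to George's descendants per stirpes.
The 1/2 is divided into 4 equal shares of 1/8 among Rose, Judith, Kenneth, Albert.
Rose predeceased; the 1/8 allotted to Rose's branch passes to Rose's issue by representation.
Nora is the sole taker at this level and receives the full 1/8.
Judith is living and takes 1/8.
Kenneth is living and takes 1/8.
Albert predeceased; the 1/8 allotted to Albert's branch passes to Albert's issue by representation.
The 1/8 is divided into 2 equal shares of 1/16 among Prudence, Oliver.
Prudence is living and takes 1/16.
Oliver is living and takes 1/16.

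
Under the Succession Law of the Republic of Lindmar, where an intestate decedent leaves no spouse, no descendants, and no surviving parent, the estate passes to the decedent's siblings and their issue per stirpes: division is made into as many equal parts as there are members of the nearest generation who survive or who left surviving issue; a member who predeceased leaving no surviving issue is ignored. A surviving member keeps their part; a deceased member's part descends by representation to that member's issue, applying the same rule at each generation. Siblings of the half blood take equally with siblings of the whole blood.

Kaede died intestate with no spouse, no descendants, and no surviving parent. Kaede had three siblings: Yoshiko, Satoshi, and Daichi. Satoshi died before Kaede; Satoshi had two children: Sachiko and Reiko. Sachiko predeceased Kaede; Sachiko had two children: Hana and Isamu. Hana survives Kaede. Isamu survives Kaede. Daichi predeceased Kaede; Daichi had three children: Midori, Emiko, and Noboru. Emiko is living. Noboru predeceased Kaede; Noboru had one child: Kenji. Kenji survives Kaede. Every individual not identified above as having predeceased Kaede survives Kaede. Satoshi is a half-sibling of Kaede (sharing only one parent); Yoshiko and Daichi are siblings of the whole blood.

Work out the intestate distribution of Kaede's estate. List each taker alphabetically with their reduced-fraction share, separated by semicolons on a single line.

Emiko 1/9; Hana 1/12; Isamu 1/12; Kenji 1/9; Midori 1/9; Reiko 1/6; Yoshiko 1/3

No spouse, descendants, or parent survives, so the estate passes to Kaede's siblings per stirpes.
Half-blood and whole-blood siblings take equally under the stated rule.
The estate is divided into 3 equal shares of 1/3 among Yoshiko, Satoshi, Daichi.
Yoshiko is living and takes 1/3.
Satoshi predeceased; the 1/3 allotted to Satoshi's branch passes to Satoshi's issue by representation.
The 1/3 is divided into 2 equal shares of 1/6 among Sachiko, Reiko.
Sachiko predeceased; the 1/6 allotted to Sachiko's branch passes to Sachiko's issue by representation.
The 1/6 is divided into 2 equal shares of 1/12 among Hana, Isamu.
Hana is living and takes 1/12.
Isamu is living and takes 1/12.
Reiko is living and takes 1/6.
Daichi predeceased; the 1/3 allotted to Daichi's branch passes to Daichi's issue by representation.
The 1/3 is divided into 3 equal shares of 1/9 among Midori, Emiko, Noboru.
Midori is living and takes 1/9.
Emiko is living and takes 1/9.
Noboru predeceased; the 1/9 allotted to Noboru's branch passes to Noboru's issue by representation.
Kenji is the sole taker at this level and receives the full 1/9.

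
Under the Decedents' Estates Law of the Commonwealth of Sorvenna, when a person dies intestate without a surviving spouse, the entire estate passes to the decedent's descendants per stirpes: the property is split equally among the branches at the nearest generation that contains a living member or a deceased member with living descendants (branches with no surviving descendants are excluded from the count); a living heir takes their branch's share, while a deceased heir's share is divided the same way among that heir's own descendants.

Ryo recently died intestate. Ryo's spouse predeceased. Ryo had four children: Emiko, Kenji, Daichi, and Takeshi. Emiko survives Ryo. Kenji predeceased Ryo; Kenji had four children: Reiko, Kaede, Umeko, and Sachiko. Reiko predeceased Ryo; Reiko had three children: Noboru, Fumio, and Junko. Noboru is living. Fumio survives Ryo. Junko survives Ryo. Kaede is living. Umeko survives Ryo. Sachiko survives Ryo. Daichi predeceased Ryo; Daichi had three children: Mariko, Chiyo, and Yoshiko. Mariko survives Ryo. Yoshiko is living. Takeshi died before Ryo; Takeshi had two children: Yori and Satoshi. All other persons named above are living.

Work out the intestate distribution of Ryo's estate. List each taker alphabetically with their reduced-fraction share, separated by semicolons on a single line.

Chiyo 1/12; Emiko 1/4; Fumio 1/48; Junko 1/48; Kaede 1/16; Mariko 1/12; Noboru 1/48; Sachiko 1/16; Satoshi 1/8; Umeko 1/16; Yori 1/8; Yoshiko 1/12

There is no surviving spouse, so the entire estate passes to Ryo's descendants per stirpes.
The estate is divided into 4 equal shares of 1/4 among Emiko, Kenji, Daichi, Takeshi.
Emiko is living and takes 1/4.
Kenji predeceased; the 1/4 allotted to Kenji's branch passes to Kenji's issue by representation.
The 1/4 is divided into 4 equal shares of 1/16 among Reiko, Kaede, Umeko, Sachiko.
Reiko predeceased; the 1/16 allotted to Reiko's branch passes to Reiko's issue by representation.
The 1/16 is divided into 3 equal shares of 1/48 among Noboru, Fumio, Junko.
Noboru is living and takes 1/48.
Fumio is living and takes 1/48.
Junko is living and takes 1/48.
Kaede is living and takes 1/16.
Umeko is living and takes 1/16.
Sachiko is living and takes 1/16.
Daichi predeceased; the 1/4 allotted to Daichi's branch passes to Daichi's issue by representation.
The 1/4 is divided into 3 equal shares of 1/12 among Mariko, Chiyo, Yoshiko.
Mariko is living and takes 1/12.
Chiyo is living and takes 1/12.
Yoshiko is living and takes 1/12.
Takeshi predeceased; the 1/4 allotted to Takeshi's branch passes to Takeshi's issue by representation.
The 1/4 is divided into 2 equal shares of 1/8 among Yori, Satoshi.
Yori is living and takes 1/8.
Satoshi is living and takes 1/8.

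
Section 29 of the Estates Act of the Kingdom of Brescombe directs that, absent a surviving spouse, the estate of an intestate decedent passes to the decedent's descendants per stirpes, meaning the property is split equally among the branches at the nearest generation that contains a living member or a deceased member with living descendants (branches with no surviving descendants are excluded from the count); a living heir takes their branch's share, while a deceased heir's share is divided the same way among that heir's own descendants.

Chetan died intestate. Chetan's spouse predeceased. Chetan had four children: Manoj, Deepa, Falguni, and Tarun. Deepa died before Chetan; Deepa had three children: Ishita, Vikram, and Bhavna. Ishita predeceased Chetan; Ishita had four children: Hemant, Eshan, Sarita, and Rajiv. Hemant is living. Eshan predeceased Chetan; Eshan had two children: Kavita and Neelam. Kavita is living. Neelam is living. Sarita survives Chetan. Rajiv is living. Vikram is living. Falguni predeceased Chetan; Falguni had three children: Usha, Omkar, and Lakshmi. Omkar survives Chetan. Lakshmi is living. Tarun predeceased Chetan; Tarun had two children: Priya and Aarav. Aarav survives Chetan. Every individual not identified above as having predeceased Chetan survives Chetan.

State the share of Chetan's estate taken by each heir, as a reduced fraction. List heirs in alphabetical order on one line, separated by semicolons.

Aarav 1/8; Bhavna 1/12; Hemant 1/48; Kavita 1/96; Lakshmi 1/12; Manoj 1/4; Neelam 1/96; Omkar 1/12; Priya 1/8; Rajiv 1/48; Sarita 1/48; Usha 1/12; Vikram 1/12

There is no surviving spouse, so the entire estate passes to Chetan's descendants per stirpes.
The estate is divided into 4 equal shares of 1/4 among Manoj, Deepa, Falguni, Tarun.
Manoj is living and takes 1/4.
Deepa predeceased; the 1/4 allotted to Deepa's branch passes to Deepa's issue by representation.
The 1/4 is divided into 3 equal shares of 1/12 among Ishita, Vikram, Bhavna.
Ishita predeceased; the 1/12 allotted to Ishita's branch passes to Ishita's issue by representation.
The 1/12 is divided into 4 equal shares of 1/48 among Hemant, Eshan, Sarita, Rajiv.
Hemant is living and takes 1/48.
Eshan predeceased; the 1/48 allotted to Eshan's branch passes to Eshan's issue by representation.
The 1/48 is divided into 2 equal shares of 1/96 among Kavita, Neelam.
Kavita is living and takes 1/96.
Neelam is living and takes 1/96.
Sarita is living and takes 1/48.
Rajiv is living and takes 1/48.
Vikram is living and takes 1/12.
Bhavna is living and takes 1/12.
Falguni predeceased; the 1/4 allotted to Falguni's branch passes to Falguni's issue by representation.
The 1/4 is divided into 3 equal shares of 1/12 among Usha, Omkar, Lakshmi.
Usha is living and takes 1/12.
Omkar is living and takes 1/12.
Lakshmi is living and takes 1/12.
Tarun predeceased; the 1/4 allotted to Tarun's branch passes to Tarun's issue by representation.
The 1/4 is divided into 2 equal shares of 1/8 among Priya, Aarav.
Priya is living and takes 1/8.
Aarav is living and takes 1/8.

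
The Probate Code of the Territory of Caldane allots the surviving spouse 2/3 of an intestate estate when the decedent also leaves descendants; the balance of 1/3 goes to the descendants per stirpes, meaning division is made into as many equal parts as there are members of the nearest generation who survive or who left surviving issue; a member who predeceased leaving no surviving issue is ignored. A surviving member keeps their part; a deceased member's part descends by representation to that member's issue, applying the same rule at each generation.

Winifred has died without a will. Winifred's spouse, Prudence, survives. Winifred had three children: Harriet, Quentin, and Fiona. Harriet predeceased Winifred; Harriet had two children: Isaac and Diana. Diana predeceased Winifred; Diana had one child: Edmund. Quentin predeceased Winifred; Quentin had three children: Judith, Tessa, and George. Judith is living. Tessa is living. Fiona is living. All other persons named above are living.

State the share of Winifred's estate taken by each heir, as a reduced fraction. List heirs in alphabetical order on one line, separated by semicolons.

Edmund 1/18; Fiona 1/9; George 1/27; Isaac 1/18; Judith 1/27; Prudence 2/3; Tessa 1/27

Prudence, as surviving spouse, takes 2/3.
The remaining 1/3 passes to Winifred's descendants per stirpes.
The 1/3 is divided into 3 equal shares of 1/9 among Harriet, Quentin, Fiona.
Harriet predeceased; the 1/9 allotted to Harriet's branch passes to Harriet's issue by representation.
The 1/9 is divided into 2 equal shares of 1/18 among Isaac, Diana.
Isaac is living and takes 1/18.
Diana predeceased; the 1/18 allotted to Diana's branch passes to Diana's issue by representation.
Edmund is the sole taker at this level and receives the full 1/18.
Quentin predeceased; the 1/9 allotted to Quentin's branch passes to Quentin's issue by representation.
The 1/9 is divided into 3 equal shares of 1/27 among Judith, Tessa, George.
Judith is living and takes 1/27.
Tessa is living and takes 1/27.
George is living and takes 1/27.
Fiona is living and takes 1/9.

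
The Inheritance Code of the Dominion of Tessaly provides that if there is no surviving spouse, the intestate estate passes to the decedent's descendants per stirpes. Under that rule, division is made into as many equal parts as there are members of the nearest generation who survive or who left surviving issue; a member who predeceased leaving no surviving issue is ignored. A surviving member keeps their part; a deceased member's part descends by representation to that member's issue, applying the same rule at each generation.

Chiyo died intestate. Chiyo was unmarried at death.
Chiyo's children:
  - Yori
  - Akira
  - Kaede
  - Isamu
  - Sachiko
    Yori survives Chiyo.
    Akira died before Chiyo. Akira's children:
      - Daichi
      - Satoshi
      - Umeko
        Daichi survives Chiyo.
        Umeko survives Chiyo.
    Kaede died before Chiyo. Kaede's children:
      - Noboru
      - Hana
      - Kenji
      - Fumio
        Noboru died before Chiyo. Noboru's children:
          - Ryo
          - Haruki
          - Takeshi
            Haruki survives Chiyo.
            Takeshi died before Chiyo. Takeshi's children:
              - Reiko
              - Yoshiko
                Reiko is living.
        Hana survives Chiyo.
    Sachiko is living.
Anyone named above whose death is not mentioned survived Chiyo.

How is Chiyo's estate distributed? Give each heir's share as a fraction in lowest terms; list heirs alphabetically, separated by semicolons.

Daichi 1/15; Fumio 1/20; Hana 1/20; Haruki 1/60; Isamu 1/5; Kenji 1/20; Reiko 1/120; Ryo 1/60; Sachiko 1/5; Satoshi 1/15; Umeko 1/15; Yori 1/5; Yoshiko 1/120

There is no surviving spouse, so the entire estate passes to Chiyo's descendants per stirpes.
The estate is divided into 5 equal shares of 1/5 among Yori, Akira, Kaede, Isamu, Sachiko.
Yori is living and takes 1/5.
Akira predeceased; the 1/5 allotted to Akira's branch passes to Akira's issue by representation.
The 1/5 is divided into 3 equal shares of 1/15 among Daichi, Satoshi, Umeko.
Daichi is living and takes 1/15.
Satoshi is living and takes 1/15.
Umeko is living and takes 1/15.
Kaede predeceased; the 1/5 allotted to Kaede's branch passes to Kaede's issue by representation.
The 1/5 is divided into 4 equal shares of 1/20 among Noboru, Hana, Kenji, Fumio.
Noboru predeceased; the 1/20 allotted to Noboru's branch passes to Noboru's issue by representation.
The 1/20 is divided into 3 equal shares of 1/60 among Ryo, Haruki, Takeshi.
Ryo is living and takes 1/60.
Haruki is living and takes 1/60.
Takeshi predeceased; the 1/60 allotted to Takeshi's branch passes to Takeshi's issue by representation.
The 1/60 is divided into 2 equal shares of 1/120 among Reiko, Yoshiko.
Reiko is living and takes 1/120.
Yoshiko is living and takes 1/120.
Hana is living and takes 1/20.
Kenji is living and takes 1/20.
Fumio is living and takes 1/20.
Isamu is living and takes 1/5.
Sachiko is living and takes 1/5.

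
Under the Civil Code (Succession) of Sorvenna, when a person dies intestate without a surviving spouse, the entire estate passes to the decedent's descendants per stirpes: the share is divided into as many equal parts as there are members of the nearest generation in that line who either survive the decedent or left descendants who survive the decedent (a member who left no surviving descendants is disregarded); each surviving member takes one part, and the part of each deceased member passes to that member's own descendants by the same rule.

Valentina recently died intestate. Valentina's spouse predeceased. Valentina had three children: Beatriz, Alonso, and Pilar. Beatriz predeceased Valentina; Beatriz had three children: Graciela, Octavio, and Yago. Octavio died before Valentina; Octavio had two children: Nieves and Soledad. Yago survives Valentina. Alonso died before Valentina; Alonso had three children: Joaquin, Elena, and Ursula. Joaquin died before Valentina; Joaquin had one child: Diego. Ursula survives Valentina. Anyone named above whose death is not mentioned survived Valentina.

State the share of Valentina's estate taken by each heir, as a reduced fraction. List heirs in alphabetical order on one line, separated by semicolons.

There is no surviving spouse, so the entire estate passes to Valentina's descendants per stirpes.
The estate is divided into 3 equal shares of 1/3 among Beatriz, Alonso, Pilar.
Beatriz predeceased; the 1/3 allotted to Beatriz's branch passes to Beatriz's issue by representation.
The 1/3 is divided into 3 equal shares of 1/9 among Graciela, Octavio, Yago.
Graciela is living and takes 1/9.
Octavio predeceased; the 1/9 allotted to Octavio's branch passes to Octavio's issue by representation.
The 1/9 is divided into 2 equal shares of 1/18 among Nieves, Soledad.
Nieves is living and takes 1/18.
Soledad is living and takes 1/18.
Yago is living and takes 1/9.
Alonso predeceased; the 1/3 allotted to Alonso's branch passes to Alonso's issue by representation.
The 1/3 is divided into 3 equal shares of 1/9 among Joaquin, Elena, Ursula.
Joaquin predeceased; the 1/9 allotted to Joaquin's branch passes to Joaquin's issue by representation.
Diego is the sole taker at this level and receives the full 1/9.
Elena is living and takes 1/9.
Ursula is living and takes 1/9.
Pilar is living and takes 1/3.

Diego 1/9; Elena 1/9; Graciela 1/9; Nieves 1/18; Pilar 1/3; Soledad 1/18; Ursula 1/9; Yago 1/9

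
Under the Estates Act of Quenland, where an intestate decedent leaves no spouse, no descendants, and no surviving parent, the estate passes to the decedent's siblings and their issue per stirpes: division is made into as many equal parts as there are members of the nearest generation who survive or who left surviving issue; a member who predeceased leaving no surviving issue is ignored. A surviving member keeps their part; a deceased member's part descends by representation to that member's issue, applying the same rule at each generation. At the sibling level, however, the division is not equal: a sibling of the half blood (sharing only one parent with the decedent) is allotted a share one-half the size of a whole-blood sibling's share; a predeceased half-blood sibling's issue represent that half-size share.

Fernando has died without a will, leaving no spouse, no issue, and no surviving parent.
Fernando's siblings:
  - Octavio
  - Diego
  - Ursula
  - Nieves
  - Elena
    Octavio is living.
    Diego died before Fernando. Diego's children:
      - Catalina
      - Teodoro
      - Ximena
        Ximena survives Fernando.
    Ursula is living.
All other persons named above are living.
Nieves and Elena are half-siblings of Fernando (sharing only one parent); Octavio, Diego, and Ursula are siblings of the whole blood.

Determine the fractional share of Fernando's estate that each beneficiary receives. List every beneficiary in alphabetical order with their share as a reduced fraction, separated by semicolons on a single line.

Catalina 1/12; Elena 1/8; Nieves 1/8; Octavio 1/4; Teodoro 1/12; Ursula 1/4; Ximena 1/12

No spouse, descendants, or parent survives, so the estate passes to Fernando's siblings per stirpes.
Half-blood siblings count for one-half the weight of whole-blood siblings at the initial division.
Dividing 1 in proportion to weights (total weight 4): Octavio (weight 1) → 1/4; Diego (weight 1) → 1/4; Ursula (weight 1) → 1/4; Nieves (weight 1/2) → 1/8; Elena (weight 1/2) → 1/8.
Octavio is living and takes 1/4.
Diego predeceased; the 1/4 allotted to Diego's branch passes to Diego's issue by representation.
The 1/4 is divided into 3 equal shares of 1/12 among Catalina, Teodoro, Ximena.
Catalina is living and takes 1/12.
Teodoro is living and takes 1/12.
Ximena is living and takes 1/12.
Ursula is living and takes 1/4.
Nieves is living and takes 1/8.
Elena is living and takes 1/8.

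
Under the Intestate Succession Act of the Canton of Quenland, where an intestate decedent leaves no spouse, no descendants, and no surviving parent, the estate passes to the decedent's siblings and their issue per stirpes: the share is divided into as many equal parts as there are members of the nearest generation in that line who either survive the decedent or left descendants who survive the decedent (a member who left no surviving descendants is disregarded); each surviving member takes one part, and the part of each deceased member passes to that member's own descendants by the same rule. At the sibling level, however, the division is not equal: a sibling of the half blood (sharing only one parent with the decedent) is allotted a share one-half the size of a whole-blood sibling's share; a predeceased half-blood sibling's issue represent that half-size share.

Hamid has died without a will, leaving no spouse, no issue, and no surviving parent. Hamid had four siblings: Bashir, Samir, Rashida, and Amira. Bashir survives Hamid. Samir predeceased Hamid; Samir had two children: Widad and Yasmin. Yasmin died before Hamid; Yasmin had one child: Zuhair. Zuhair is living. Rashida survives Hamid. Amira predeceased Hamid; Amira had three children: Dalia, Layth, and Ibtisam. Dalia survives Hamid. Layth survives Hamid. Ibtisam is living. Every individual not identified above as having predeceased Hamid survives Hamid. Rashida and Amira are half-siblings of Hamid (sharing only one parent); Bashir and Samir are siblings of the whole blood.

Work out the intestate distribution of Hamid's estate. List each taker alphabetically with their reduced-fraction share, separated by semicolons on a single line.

Bashir 1/3; Dalia 1/18; Ibtisam 1/18; Layth 1/18; Rashida 1/6; Widad 1/6; Zuhair 1/6

No spouse, descendants, or parent survives, so the estate passes to Hamid's siblings per stirpes.
Half-blood siblings count for one-half the weight of whole-blood siblings at the initial division.
Dividing 1 in proportion to weights (total weight 3): Bashir (weight 1) → 1/3; Samir (weight 1) → 1/3; Rashida (weight 1/2) → 1/6; Amira (weight 1/2) → 1/6.
Bashir is living and takes 1/3.
Samir predeceased; the 1/3 allotted to Samir's branch passes to Samir's issue by representation.
The 1/3 is divided into 2 equal shares of 1/6 among Widad, Yasmin.
Widad is living and takes 1/6.
Yasmin predeceased; the 1/6 allotted to Yasmin's branch passes to Yasmin's issue by representation.
Zuhair is the sole taker at this level and receives the full 1/6.
Rashida is living and takes 1/6.
Amira predeceased; the 1/6 allotted to Amira's branch passes to Amira's issue by representation.
The 1/6 is divided into 3 equal shares of 1/18 among Dalia, Layth, Ibtisam.
Dalia is living and takes 1/18.
Layth is living and takes 1/18.
Ibtisam is living and takes 1/18.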